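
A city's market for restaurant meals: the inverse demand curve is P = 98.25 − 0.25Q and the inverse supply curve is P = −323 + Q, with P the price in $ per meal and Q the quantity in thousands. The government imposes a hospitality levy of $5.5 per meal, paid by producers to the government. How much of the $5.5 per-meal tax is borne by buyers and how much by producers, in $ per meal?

Buyers bear $1.1 per meal; producers bear $4.4 per meal.

Inverting to Q(P) form: Qd = 393 − 4P; Qs = P + 323.
Without the tax, 393 − 4P = P + 323 gives 5P = 70, so P* = $14 and Q* = 337.
With the tax collected from producers, supply shifts: Qs = (P − 5.5) + 323.
Solving gives Q = 332.6 with buyers paying $15.1 and producers receiving $9.6 (the $5.5 wedge).
Burden on buyers: $1.1; on producers: $4.4. (They sum to $5.5.)
The less price-elastic side of the market bears the larger share of a per-unit tax.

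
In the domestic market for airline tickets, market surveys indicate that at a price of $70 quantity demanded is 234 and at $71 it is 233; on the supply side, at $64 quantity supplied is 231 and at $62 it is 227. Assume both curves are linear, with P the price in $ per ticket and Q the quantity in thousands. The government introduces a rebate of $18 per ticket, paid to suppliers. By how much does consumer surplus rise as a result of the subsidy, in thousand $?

Consumer surplus rises by $2916 thousand.

Demand slope: (233 − 234)/(71 − 70) = -1, so Qd = 304 − P.
Supply slope: (227 − 231)/(62 − 64) = 2, so Qs = 2P + 103.
Without the subsidy, 304 − P = 2P + 103 gives 3P = 201, so P* = $67 and Q* = 237.
With a per-unit subsidy paid to suppliers, each receives P + 18 per unit sold, so supply becomes Qs = 2(P + 18) + 103.
New equilibrium: buyers pay $55, suppliers receive $73, Q = 249. (Wedge: Pb − Ps = −18.)
ΔCS is the trapezoid between Q = 249 and Q = 237 of height $12: ½ · (237 + 249) · 12 = $2916.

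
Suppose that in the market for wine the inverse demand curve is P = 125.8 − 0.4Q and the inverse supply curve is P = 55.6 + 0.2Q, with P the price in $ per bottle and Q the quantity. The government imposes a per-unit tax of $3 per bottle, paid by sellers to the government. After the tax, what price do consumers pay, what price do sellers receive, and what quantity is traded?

Rewrite in direct form: Qd = 314.5 − 2.5P and Qs = 5P − 278.
Without the tax, 314.5 − 2.5P = 5P − 278 gives 7.5P = 592.5, so P* = $79 and Q* = 117.
With the tax collected from sellers, supply shifts: Qs = 5(P − 3) − 278.
Solving gives Q = 112 with consumers paying $81 and sellers receiving $78 (the $3 wedge).
The less price-elastic side of the market bears the larger share of a per-unit tax.

Consumers pay $81; sellers receive $78; quantity = 112.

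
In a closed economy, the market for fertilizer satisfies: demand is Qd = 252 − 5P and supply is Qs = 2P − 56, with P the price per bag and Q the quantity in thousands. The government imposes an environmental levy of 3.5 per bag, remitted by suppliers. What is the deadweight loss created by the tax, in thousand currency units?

Before the tax: set 252 − 5P = 2P − 56 → P* = 44, Q* = 32.
With the tax collected from suppliers, supply shifts: Qs = 2(P − 3.5) − 56.
New equilibrium: buyers pay 45, suppliers receive 41.5, Q = 27. (Wedge: Pb − Ps = 3.5.)
Quantity falls by |ΔQ| = |32 − 27| = 5.
DWL = ½ · t · |ΔQ| = ½ · 3.5 · 5 = 8.75.

Deadweight loss = 8.75 thousand.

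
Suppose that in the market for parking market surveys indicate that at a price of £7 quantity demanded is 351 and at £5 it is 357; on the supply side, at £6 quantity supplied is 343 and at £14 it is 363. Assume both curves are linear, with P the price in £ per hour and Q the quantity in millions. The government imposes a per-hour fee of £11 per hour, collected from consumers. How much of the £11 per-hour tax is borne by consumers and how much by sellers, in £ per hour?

Consumers bear £5 per hour; sellers bear £6 per hour.

Demand slope: (357 − 351)/(5 − 7) = -3, so Qd = 372 − 3P.
Supply slope: (363 − 343)/(14 − 6) = 2.5, so Qs = 2.5P + 328.
Without the tax, 372 − 3P = 2.5P + 328 gives 5.5P = 44, so P* = £8 and Q* = 348.
With the tax collected from consumers, demand (in seller-price terms) shifts: Qd = 372 − 3(P + 11).
Solving gives Q = 333 with consumers paying £13 and sellers receiving £2 (the £11 wedge).
Burden on consumers: £5; on sellers: £6. (They sum to £11.)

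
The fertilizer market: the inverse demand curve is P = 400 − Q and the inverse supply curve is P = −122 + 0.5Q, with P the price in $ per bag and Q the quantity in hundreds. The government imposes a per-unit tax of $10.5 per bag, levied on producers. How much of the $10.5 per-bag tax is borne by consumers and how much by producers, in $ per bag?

Consumers bear $7 per bag; producers bear $3.5 per bag.

Inverting to Q(P) form: Qd = 400 − P; Qs = 2P + 244.
Before the tax: set 400 − P = 2P + 244 → P* = $52, Q* = 348.
With the tax collected from producers, supply shifts: Qs = 2(P − 10.5) + 244.
New equilibrium: consumers pay $59, producers receive $48.5, Q = 341. (Wedge: Pb − Ps = 10.5.)
Burden on consumers: $7; on producers: $3.5. (They sum to $10.5.)
The less price-elastic side of the market bears the larger share of a per-unit tax.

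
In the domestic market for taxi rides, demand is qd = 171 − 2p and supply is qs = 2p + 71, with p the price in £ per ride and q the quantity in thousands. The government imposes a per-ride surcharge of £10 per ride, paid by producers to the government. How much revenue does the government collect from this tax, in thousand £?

Without the tax, 171 − 2p = 2p + 71 gives 4p = 100, so p* = £25 and q* = 121.
With the tax collected from producers, supply shifts: qs = 2(p − 10) + 71.
Solving gives q = 111 with buyers paying £30 and producers receiving £20 (the £10 wedge).
Revenue = t · Q = 10 · 111 = £1110.

Tax revenue = £1110 thousand.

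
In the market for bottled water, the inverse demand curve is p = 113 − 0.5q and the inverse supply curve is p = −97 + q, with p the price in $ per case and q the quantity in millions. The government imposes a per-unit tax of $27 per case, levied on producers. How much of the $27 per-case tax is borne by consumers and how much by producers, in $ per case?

Consumers bear $9 per case; producers bear $18 per case.

Inverting to q(p) form: qd = 226 − 2p; qs = p + 97.
Without the tax, 226 − 2p = p + 97 gives 3p = 129, so p* = $43 and q* = 140.
With the tax collected from producers, supply shifts: qs = (p − 27) + 97.
New equilibrium: consumers pay $52, producers receive $25, q = 122. (Wedge: pb − ps = 27.)
Burden on consumers: $9; on producers: $18. (They sum to $27.)
The less price-elastic side of the market bears the larger share of a per-unit tax.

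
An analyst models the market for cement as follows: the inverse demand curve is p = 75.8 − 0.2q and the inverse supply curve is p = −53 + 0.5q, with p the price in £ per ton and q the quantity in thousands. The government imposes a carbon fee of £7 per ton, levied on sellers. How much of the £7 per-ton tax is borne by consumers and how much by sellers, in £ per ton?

Rewrite in direct form: qd = 379 − 5p and qs = 2p + 106.
Without the tax, 379 − 5p = 2p + 106 gives 7p = 273, so p* = £39 and q* = 184.
With the tax collected from sellers, supply shifts: qs = 2(p − 7) + 106.
Solving gives q = 174 with consumers paying £41 and sellers receiving £34 (the £7 wedge).
Burden on consumers: £2; on sellers: £5. (They sum to £7.)
The less price-elastic side of the market bears the larger share of a per-unit tax.

Consumers bear £2 per ton; sellers bear £5 per ton.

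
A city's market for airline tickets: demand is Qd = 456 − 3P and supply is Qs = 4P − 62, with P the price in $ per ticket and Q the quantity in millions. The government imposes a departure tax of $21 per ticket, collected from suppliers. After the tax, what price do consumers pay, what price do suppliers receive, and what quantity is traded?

Before the tax: set 456 − 3P = 4P − 62 → P* = $74, Q* = 234.
With the tax collected from suppliers, supply shifts: Qs = 4(P − 21) − 62.
Solving gives Q = 198 with consumers paying $86 and suppliers receiving $65 (the $21 wedge).
The less price-elastic side of the market bears the larger share of a per-unit tax.

Consumers pay $86; suppliers receive $65; quantity = 198.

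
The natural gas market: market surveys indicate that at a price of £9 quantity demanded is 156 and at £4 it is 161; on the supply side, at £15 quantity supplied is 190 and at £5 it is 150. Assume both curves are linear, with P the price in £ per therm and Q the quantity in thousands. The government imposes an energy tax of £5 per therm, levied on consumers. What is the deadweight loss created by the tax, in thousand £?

Demand slope: (161 − 156)/(4 − 9) = -1, so Qd = 165 − P.
Supply slope: (150 − 190)/(5 − 15) = 4, so Qs = 4P + 130.
Without the tax, 165 − P = 4P + 130 gives 5P = 35, so P* = £7 and Q* = 158.
With the tax collected from consumers, demand (in seller-price terms) shifts: Qd = 165 − (P + 5).
Solving gives Q = 154 with consumers paying £11 and suppliers receiving £6 (the £5 wedge).
Quantity falls by |ΔQ| = |158 − 154| = 4.
DWL = ½ · t · |ΔQ| = ½ · 5 · 4 = £10.

Deadweight loss = £10 thousand.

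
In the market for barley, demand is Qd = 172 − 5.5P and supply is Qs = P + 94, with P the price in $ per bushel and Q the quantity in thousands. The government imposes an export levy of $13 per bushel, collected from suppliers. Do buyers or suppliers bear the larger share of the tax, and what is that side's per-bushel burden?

Suppliers bear the larger share: $11 per bushel.

Before the tax: set 172 − 5.5P = P + 94 → P* = $12, Q* = 106.
With the tax collected from suppliers, supply shifts: Qs = (P − 13) + 94.
Solving gives Q = 95 with buyers paying $14 and suppliers receiving $1 (the $13 wedge).
Per-bushel burden: buyers $2, suppliers $11.
Suppliers take the larger share because supply is less price-elastic here (demand slope 5.5 vs supply slope 1).
The less price-elastic side of the market bears the larger share of a per-unit tax.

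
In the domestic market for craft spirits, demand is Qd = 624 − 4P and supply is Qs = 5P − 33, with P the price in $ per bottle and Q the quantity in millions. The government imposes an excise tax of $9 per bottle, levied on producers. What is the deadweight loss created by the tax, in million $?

Deadweight loss = $90 million.

Before the tax: set 624 − 4P = 5P − 33 → P* = $73, Q* = 332.
With the tax collected from producers, supply shifts: Qs = 5(P − 9) − 33.
New equilibrium: buyers pay $78, producers receive $69, Q = 312. (Wedge: Pb − Ps = 9.)
Quantity falls by |ΔQ| = |332 − 312| = 20.
DWL = ½ · t · |ΔQ| = ½ · 9 · 20 = $90.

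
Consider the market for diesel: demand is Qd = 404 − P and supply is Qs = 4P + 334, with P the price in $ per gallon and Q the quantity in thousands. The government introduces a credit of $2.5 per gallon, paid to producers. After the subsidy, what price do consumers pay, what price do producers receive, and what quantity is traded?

Before the subsidy: set 404 − P = 4P + 334 → P* = $14, Q* = 390.
With a per-unit subsidy paid to producers, each receives P + 2.5 per unit sold, so supply becomes Qs = 4(P + 2.5) + 334.
New equilibrium: consumers pay $12, producers receive $14.5, Q = 392. (Wedge: Pb − Ps = −2.5.)

Consumers pay $12; producers receive $14.5; quantity = 392.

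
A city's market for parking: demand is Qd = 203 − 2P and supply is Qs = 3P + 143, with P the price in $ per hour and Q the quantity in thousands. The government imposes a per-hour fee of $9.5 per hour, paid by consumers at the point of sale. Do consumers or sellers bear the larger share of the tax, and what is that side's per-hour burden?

Without the tax, 203 − 2P = 3P + 143 gives 5P = 60, so P* = $12 and Q* = 179.
With the tax collected from consumers, demand (in seller-price terms) shifts: Qd = 203 − 2(P + 9.5).
Solving gives Q = 167.6 with consumers paying $17.7 and sellers receiving $8.2 (the $9.5 wedge).
Per-hour burden: consumers $5.7, sellers $3.8.
Consumers take the larger share because demand is less price-elastic here (demand slope 2 vs supply slope 3).
The less price-elastic side of the market bears the larger share of a per-unit tax.

Consumers bear the larger share: $5.7 per hour.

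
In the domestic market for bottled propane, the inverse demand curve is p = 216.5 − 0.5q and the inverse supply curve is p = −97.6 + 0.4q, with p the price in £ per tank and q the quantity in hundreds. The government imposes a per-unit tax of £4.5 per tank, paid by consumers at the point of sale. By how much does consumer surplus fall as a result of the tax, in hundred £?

Consumer surplus falls by £866.25 hundred.

Inverting to q(p) form: qd = 433 − 2p; qs = 2.5p + 244.
Before the tax: set 433 − 2p = 2.5p + 244 → p* = £42, q* = 349.
With the tax collected from consumers, demand (in seller-price terms) shifts: qd = 433 − 2(p + 4.5).
Solving gives q = 344 with consumers paying £44.5 and suppliers receiving £40 (the £4.5 wedge).
ΔCS is the trapezoid between Q = 344 and Q = 349 of height £2.5: ½ · (349 + 344) · 2.5 = £866.25.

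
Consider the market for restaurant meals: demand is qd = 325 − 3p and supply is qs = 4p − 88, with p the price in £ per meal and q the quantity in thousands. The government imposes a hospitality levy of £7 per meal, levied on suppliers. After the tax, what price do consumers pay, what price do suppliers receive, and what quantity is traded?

Consumers pay £63; suppliers receive £56; quantity = 136.

Without the tax, 325 − 3p = 4p − 88 gives 7p = 413, so p* = £59 and q* = 148.
With the tax collected from suppliers, supply shifts: qs = 4(p − 7) − 88.
New equilibrium: consumers pay £63, suppliers receive £56, q = 136. (Wedge: pb − ps = 7.)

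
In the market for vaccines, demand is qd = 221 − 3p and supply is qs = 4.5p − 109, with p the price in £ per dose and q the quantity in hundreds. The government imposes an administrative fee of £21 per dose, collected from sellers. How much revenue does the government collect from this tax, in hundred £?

Tax revenue = £1075.2 hundred.

Without the tax, 221 − 3p = 4.5p − 109 gives 7.5p = 330, so p* = £44 and q* = 89.
With the tax collected from sellers, supply shifts: qs = 4.5(p − 21) − 109.
New equilibrium: buyers pay £56.6, sellers receive £35.6, q = 51.2. (Wedge: pb − ps = 21.)
Revenue = t · Q = 21 · 51.2 = £1075.2.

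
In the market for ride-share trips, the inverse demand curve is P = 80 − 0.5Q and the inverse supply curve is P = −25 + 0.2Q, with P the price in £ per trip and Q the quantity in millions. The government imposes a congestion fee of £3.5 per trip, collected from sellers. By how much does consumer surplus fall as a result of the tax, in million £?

Consumer surplus falls by £368.75 million.

Inverting to Q(P) form: Qd = 160 − 2P; Qs = 5P + 125.
Before the tax: set 160 − 2P = 5P + 125 → P* = £5, Q* = 150.
With the tax collected from sellers, supply shifts: Qs = 5(P − 3.5) + 125.
Solving gives Q = 145 with consumers paying £7.5 and sellers receiving £4 (the £3.5 wedge).
ΔCS is the trapezoid between Q = 145 and Q = 150 of height £2.5: ½ · (150 + 145) · 2.5 = £368.75.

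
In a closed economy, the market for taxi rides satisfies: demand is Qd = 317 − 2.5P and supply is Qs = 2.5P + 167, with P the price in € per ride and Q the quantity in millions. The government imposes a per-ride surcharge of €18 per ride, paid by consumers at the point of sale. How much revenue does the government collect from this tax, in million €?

Without the tax, 317 − 2.5P = 2.5P + 167 gives 5P = 150, so P* = €30 and Q* = 242.
With the tax collected from consumers, demand (in seller-price terms) shifts: Qd = 317 − 2.5(P + 18).
Solving gives Q = 219.5 with consumers paying €39 and suppliers receiving €21 (the €18 wedge).
Revenue = t · Q = 18 · 219.5 = €3951.

Tax revenue = €3951 million.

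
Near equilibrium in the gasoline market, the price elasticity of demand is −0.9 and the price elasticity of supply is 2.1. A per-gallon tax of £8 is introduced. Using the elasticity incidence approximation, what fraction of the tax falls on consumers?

Consumers' share ≈ 0.7.

Incidence ratio: consumers' share ≈ εs / (εs + |εd|) = 2.1 / (2.1 + 0.9) = 0.7.
Supply is the more elastic side, so consumers bear the larger share.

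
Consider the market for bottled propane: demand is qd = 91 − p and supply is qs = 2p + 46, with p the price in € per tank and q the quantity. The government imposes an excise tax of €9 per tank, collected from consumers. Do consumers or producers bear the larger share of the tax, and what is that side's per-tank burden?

Consumers bear the larger share: €6 per tank.

Before the tax: set 91 − p = 2p + 46 → p* = €15, q* = 76.
With the tax collected from consumers, demand (in seller-price terms) shifts: qd = 91 − (p + 9).
Solving gives q = 70 with consumers paying €21 and producers receiving €12 (the €9 wedge).
Per-tank burden: consumers €6, producers €3.
Consumers take the larger share because demand is less price-elastic here (demand slope 1 vs supply slope 2).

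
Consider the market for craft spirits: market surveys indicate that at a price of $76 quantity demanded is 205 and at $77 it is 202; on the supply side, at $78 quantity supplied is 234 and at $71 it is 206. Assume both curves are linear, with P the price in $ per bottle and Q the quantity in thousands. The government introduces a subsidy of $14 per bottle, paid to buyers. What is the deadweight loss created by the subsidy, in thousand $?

Demand slope: (202 − 205)/(77 − 76) = -3, so Qd = 433 − 3P.
Supply slope: (206 − 234)/(71 − 78) = 4, so Qs = 4P − 78.
Before the subsidy: set 433 − 3P = 4P − 78 → P* = $73, Q* = 214.
With a per-unit subsidy paid to buyers, each effectively pays P − 14, so demand becomes Qd = 433 − 3(P − 14).
New equilibrium: buyers pay $65, producers receive $79, Q = 238. (Wedge: Pb − Ps = −14.)
Quantity rises by |ΔQ| = |214 − 238| = 24.
DWL = ½ · t · |ΔQ| = ½ · 14 · 24 = $168.

Deadweight loss = $168 thousand.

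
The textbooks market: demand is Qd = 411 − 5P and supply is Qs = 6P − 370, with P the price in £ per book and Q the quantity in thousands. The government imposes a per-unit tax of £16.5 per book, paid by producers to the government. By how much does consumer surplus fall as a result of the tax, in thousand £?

Before the tax: set 411 − 5P = 6P − 370 → P* = £71, Q* = 56.
With the tax collected from producers, supply shifts: Qs = 6(P − 16.5) − 370.
Solving gives Q = 11 with buyers paying £80 and producers receiving £63.5 (the £16.5 wedge).
ΔCS is the trapezoid between Q = 11 and Q = 56 of height £9: ½ · (56 + 11) · 9 = £301.5.

Consumer surplus falls by £301.5 thousand.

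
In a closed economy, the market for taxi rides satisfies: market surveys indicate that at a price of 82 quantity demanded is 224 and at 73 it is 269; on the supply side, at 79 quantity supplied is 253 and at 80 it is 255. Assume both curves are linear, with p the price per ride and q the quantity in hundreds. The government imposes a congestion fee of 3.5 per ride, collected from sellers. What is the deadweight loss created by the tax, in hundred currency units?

Demand slope: (269 − 224)/(73 − 82) = -5, so qd = 634 − 5p.
Supply slope: (255 − 253)/(80 − 79) = 2, so qs = 2p + 95.
Before the tax: set 634 − 5p = 2p + 95 → p* = 77, q* = 249.
With the tax collected from sellers, supply shifts: qs = 2(p − 3.5) + 95.
Solving gives q = 244 with buyers paying 78 and sellers receiving 74.5 (the 3.5 wedge).
Quantity falls by |ΔQ| = |249 − 244| = 5.
DWL = ½ · t · |ΔQ| = ½ · 3.5 · 5 = 8.75.

Deadweight loss = 8.75 hundred.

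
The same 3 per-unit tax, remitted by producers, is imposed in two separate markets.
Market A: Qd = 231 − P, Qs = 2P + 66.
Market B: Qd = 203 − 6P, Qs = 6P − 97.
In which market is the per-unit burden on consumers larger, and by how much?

Market A, by 0.5.

Market A: pre-tax P* = 55, Q* = 176; post-tax Q = 174; per-unit burden on consumers = 2.
Market B: pre-tax P* = 25, Q* = 53; post-tax Q = 44; per-unit burden on consumers = 1.5.
Difference: 2 vs 1.5 → market A is larger by 0.5.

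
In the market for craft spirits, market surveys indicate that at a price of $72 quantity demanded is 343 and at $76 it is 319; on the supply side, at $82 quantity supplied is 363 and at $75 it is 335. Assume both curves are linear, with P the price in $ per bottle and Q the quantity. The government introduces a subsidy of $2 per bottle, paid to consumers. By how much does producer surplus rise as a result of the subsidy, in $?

Demand slope: (319 − 343)/(76 − 72) = -6, so Qd = 775 − 6P.
Supply slope: (335 − 363)/(75 − 82) = 4, so Qs = 4P + 35.
Before the subsidy: set 775 − 6P = 4P + 35 → P* = $74, Q* = 331.
With a per-unit subsidy paid to consumers, each effectively pays P − 2, so demand becomes Qd = 775 − 6(P − 2).
New equilibrium: consumers pay $73.2, suppliers receive $75.2, Q = 335.8. (Wedge: Pb − Ps = −2.)
ΔPS is the trapezoid between Q = 335.8 and Q = 331 of height $1.2: ½ · (331 + 335.8) · 1.2 = $400.08.

Producer surplus rises by $400.08.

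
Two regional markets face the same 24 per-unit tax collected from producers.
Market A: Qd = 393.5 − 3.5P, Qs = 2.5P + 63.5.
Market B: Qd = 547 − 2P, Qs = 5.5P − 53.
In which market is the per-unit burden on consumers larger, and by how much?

Market A: pre-tax P* = 55, Q* = 201; post-tax Q = 166; per-unit burden on consumers = 10.
Market B: pre-tax P* = 80, Q* = 387; post-tax Q = 351.8; per-unit burden on consumers = 17.6.
Difference: 10 vs 17.6 → market B is larger by 7.6.

Market B, by 7.6.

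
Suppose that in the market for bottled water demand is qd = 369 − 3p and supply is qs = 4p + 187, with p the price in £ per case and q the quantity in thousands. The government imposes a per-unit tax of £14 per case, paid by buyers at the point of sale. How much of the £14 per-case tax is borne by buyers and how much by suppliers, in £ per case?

Buyers bear £8 per case; suppliers bear £6 per case.

Before the tax: set 369 − 3p = 4p + 187 → p* = £26, q* = 291.
With the tax collected from buyers, demand (in seller-price terms) shifts: qd = 369 − 3(p + 14).
New equilibrium: buyers pay £34, suppliers receive £20, q = 267. (Wedge: pb − ps = 14.)
Burden on buyers: £8; on suppliers: £6. (They sum to £14.)
The less price-elastic side of the market bears the larger share of a per-unit tax.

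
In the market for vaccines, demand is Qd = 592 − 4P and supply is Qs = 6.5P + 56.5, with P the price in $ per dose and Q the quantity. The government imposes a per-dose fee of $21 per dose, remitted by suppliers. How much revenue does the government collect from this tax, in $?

Without the tax, 592 − 4P = 6.5P + 56.5 gives 10.5P = 535.5, so P* = $51 and Q* = 388.
With the tax collected from suppliers, supply shifts: Qs = 6.5(P − 21) + 56.5.
New equilibrium: consumers pay $64, suppliers receive $43, Q = 336. (Wedge: Pb − Ps = 21.)
Revenue = t · Q = 21 · 336 = $7056.

Tax revenue = $7056.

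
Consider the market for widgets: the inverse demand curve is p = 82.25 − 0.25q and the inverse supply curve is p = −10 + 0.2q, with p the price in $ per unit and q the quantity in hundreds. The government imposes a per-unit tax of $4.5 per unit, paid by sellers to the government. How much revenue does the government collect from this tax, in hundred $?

Tax revenue = $877.5 hundred.

Rewrite in direct form: qd = 329 − 4p and qs = 5p + 50.
Without the tax, 329 − 4p = 5p + 50 gives 9p = 279, so p* = $31 and q* = 205.
With the tax collected from sellers, supply shifts: qs = 5(p − 4.5) + 50.
Solving gives q = 195 with buyers paying $33.5 and sellers receiving $29 (the $4.5 wedge).
Revenue = t · Q = 4.5 · 195 = $877.5.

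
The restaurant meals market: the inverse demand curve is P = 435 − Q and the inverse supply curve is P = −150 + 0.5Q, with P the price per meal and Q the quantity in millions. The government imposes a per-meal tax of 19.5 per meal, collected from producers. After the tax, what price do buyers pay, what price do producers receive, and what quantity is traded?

Rewrite in direct form: Qd = 435 − P and Qs = 2P + 300.
Before the tax: set 435 − P = 2P + 300 → P* = 45, Q* = 390.
With the tax collected from producers, supply shifts: Qs = 2(P − 19.5) + 300.
Solving gives Q = 377 with buyers paying 58 and producers receiving 38.5 (the 19.5 wedge).
The less price-elastic side of the market bears the larger share of a per-unit tax.

Buyers pay 58; producers receive 38.5; quantity = 377.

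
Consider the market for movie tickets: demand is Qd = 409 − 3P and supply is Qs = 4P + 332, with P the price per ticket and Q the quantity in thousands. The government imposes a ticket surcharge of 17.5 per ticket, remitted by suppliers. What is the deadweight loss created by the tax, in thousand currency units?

Before the tax: set 409 − 3P = 4P + 332 → P* = 11, Q* = 376.
With the tax collected from suppliers, supply shifts: Qs = 4(P − 17.5) + 332.
Solving gives Q = 346 with consumers paying 21 and suppliers receiving 3.5 (the 17.5 wedge).
Quantity falls by |ΔQ| = |376 − 346| = 30.
DWL = ½ · t · |ΔQ| = ½ · 17.5 · 30 = 262.5.

Deadweight loss = 262.5 thousand.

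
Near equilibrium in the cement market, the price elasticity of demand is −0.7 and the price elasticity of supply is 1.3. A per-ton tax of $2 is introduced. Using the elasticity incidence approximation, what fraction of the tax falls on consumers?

Consumers' share ≈ 0.65.

Incidence ratio: consumers' share ≈ εs / (εs + |εd|) = 1.3 / (1.3 + 0.7) = 0.65.
Supply is the more elastic side, so consumers bear the larger share.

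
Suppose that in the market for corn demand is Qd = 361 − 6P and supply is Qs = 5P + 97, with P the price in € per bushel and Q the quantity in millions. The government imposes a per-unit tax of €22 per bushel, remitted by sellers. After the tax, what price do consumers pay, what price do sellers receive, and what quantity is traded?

Without the tax, 361 − 6P = 5P + 97 gives 11P = 264, so P* = €24 and Q* = 217.
With the tax collected from sellers, supply shifts: Qs = 5(P − 22) + 97.
New equilibrium: consumers pay €34, sellers receive €12, Q = 157. (Wedge: Pb − Ps = 22.)
The less price-elastic side of the market bears the larger share of a per-unit tax.

Consumers pay €34; sellers receive €12; quantity = 157.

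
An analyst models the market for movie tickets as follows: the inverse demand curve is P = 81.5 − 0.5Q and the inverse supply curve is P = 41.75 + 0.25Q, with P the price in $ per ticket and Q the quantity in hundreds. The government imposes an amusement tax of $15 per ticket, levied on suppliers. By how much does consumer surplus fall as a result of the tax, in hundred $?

Inverting to Q(P) form: Qd = 163 − 2P; Qs = 4P − 167.
Before the tax: set 163 − 2P = 4P − 167 → P* = $55, Q* = 53.
With the tax collected from suppliers, supply shifts: Qs = 4(P − 15) − 167.
Solving gives Q = 33 with buyers paying $65 and suppliers receiving $50 (the $15 wedge).
ΔCS is the trapezoid between Q = 33 and Q = 53 of height $10: ½ · (53 + 33) · 10 = $430.

Consumer surplus falls by $430 hundred.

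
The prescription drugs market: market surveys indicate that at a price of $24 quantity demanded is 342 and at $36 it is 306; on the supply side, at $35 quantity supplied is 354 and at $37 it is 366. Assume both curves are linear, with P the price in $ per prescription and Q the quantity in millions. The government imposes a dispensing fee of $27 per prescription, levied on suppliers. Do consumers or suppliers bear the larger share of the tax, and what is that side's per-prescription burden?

Consumers bear the larger share: $18 per prescription.

Demand slope: (306 − 342)/(36 − 24) = -3, so Qd = 414 − 3P.
Supply slope: (366 − 354)/(37 − 35) = 6, so Qs = 6P + 144.
Without the tax, 414 − 3P = 6P + 144 gives 9P = 270, so P* = $30 and Q* = 324.
With the tax collected from suppliers, supply shifts: Qs = 6(P − 27) + 144.
Solving gives Q = 270 with consumers paying $48 and suppliers receiving $21 (the $27 wedge).
Per-prescription burden: consumers $18, suppliers $9.
Consumers take the larger share because demand is less price-elastic here (demand slope 3 vs supply slope 6).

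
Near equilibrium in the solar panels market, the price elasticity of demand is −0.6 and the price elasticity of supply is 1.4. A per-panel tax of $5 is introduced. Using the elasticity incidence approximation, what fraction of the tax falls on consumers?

Consumers' share ≈ 0.7.

Incidence ratio: consumers' share ≈ εs / (εs + |εd|) = 1.4 / (1.4 + 0.6) = 0.7.
Supply is the more elastic side, so consumers bear the larger share.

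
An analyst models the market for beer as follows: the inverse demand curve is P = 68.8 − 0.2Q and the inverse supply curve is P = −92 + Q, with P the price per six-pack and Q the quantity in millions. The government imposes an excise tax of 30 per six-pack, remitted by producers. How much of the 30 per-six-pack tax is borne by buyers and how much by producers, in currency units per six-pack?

Buyers bear 5 per six-pack; producers bear 25 per six-pack.

Rewrite in direct form: Qd = 344 − 5P and Qs = P + 92.
Before the tax: set 344 − 5P = P + 92 → P* = 42, Q* = 134.
With the tax collected from producers, supply shifts: Qs = (P − 30) + 92.
New equilibrium: buyers pay 47, producers receive 17, Q = 109. (Wedge: Pb − Ps = 30.)
Burden on buyers: 5; on producers: 25. (They sum to 30.)
The less price-elastic side of the market bears the larger share of a per-unit tax.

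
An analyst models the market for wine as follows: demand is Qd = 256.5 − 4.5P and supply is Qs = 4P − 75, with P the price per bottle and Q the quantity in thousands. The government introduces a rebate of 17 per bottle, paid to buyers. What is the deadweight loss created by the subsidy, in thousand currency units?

Deadweight loss = 306 thousand.

Before the subsidy: set 256.5 − 4.5P = 4P − 75 → P* = 39, Q* = 81.
With a per-unit subsidy paid to buyers, each effectively pays P − 17, so demand becomes Qd = 256.5 − 4.5(P − 17).
Solving gives Q = 117 with buyers paying 31 and suppliers receiving 48 (the 17 wedge).
Quantity rises by |ΔQ| = |81 − 117| = 36.
DWL = ½ · t · |ΔQ| = ½ · 17 · 36 = 306.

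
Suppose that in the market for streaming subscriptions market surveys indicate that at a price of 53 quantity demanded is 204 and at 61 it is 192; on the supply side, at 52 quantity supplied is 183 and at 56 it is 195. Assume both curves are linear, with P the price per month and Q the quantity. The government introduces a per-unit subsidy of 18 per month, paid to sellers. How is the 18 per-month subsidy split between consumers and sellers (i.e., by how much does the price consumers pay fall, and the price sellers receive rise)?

Consumers gain 12 per month; sellers gain 6 per month.

Demand slope: (192 − 204)/(61 − 53) = -1.5, so Qd = 283.5 − 1.5P.
Supply slope: (195 − 183)/(56 − 52) = 3, so Qs = 3P + 27.
Without the subsidy, 283.5 − 1.5P = 3P + 27 gives 4.5P = 256.5, so P* = 57 and Q* = 198.
With a per-unit subsidy paid to sellers, each receives P + 18 per unit sold, so supply becomes Qs = 3(P + 18) + 27.
New equilibrium: consumers pay 45, sellers receive 63, Q = 216. (Wedge: Pb − Ps = −18.)
Gain to consumers: 12; to sellers: 6. (They sum to 18.)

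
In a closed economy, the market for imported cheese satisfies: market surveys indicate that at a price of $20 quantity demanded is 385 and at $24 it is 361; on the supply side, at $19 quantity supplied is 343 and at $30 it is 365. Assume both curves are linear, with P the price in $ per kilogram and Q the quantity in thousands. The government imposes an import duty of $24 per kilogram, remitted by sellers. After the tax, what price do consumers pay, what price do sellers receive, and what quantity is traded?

Demand slope: (361 − 385)/(24 − 20) = -6, so Qd = 505 − 6P.
Supply slope: (365 − 343)/(30 − 19) = 2, so Qs = 2P + 305.
Before the tax: set 505 − 6P = 2P + 305 → P* = $25, Q* = 355.
With the tax collected from sellers, supply shifts: Qs = 2(P − 24) + 305.
Solving gives Q = 319 with consumers paying $31 and sellers receiving $7 (the $24 wedge).

Consumers pay $31; sellers receive $7; quantity = 319.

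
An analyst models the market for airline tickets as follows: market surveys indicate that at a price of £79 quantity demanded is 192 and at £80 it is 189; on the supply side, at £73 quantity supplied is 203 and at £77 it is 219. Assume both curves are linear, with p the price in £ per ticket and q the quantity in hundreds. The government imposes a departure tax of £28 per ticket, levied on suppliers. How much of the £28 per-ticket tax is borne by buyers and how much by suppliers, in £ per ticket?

Buyers bear £16 per ticket; suppliers bear £12 per ticket.

Demand slope: (189 − 192)/(80 − 79) = -3, so qd = 429 − 3p.
Supply slope: (219 − 203)/(77 − 73) = 4, so qs = 4p − 89.
Before the tax: set 429 − 3p = 4p − 89 → p* = £74, q* = 207.
With the tax collected from suppliers, supply shifts: qs = 4(p − 28) − 89.
Solving gives q = 159 with buyers paying £90 and suppliers receiving £62 (the £28 wedge).
Burden on buyers: £16; on suppliers: £12. (They sum to £28.)
The less price-elastic side of the market bears the larger share of a per-unit tax.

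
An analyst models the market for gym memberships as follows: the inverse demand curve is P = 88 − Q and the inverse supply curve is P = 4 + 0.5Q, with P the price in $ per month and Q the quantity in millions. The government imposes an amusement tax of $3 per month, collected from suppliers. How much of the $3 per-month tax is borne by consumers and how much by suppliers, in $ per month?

Consumers bear $2 per month; suppliers bear $1 per month.

Inverting to Q(P) form: Qd = 88 − P; Qs = 2P − 8.
Before the tax: set 88 − P = 2P − 8 → P* = $32, Q* = 56.
With the tax collected from suppliers, supply shifts: Qs = 2(P − 3) − 8.
Solving gives Q = 54 with consumers paying $34 and suppliers receiving $31 (the $3 wedge).
Burden on consumers: $2; on suppliers: $1. (They sum to $3.)
The less price-elastic side of the market bears the larger share of a per-unit tax.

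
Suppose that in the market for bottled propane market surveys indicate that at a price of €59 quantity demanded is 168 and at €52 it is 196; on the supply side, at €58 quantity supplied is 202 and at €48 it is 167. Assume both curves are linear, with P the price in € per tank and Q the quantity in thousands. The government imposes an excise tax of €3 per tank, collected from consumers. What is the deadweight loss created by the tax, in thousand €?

Demand slope: (196 − 168)/(52 − 59) = -4, so Qd = 404 − 4P.
Supply slope: (167 − 202)/(48 − 58) = 3.5, so Qs = 3.5P − 1.
Before the tax: set 404 − 4P = 3.5P − 1 → P* = €54, Q* = 188.
With the tax collected from consumers, demand (in seller-price terms) shifts: Qd = 404 − 4(P + 3).
Solving gives Q = 182.4 with consumers paying €55.4 and producers receiving €52.4 (the €3 wedge).
Quantity falls by |ΔQ| = |188 − 182.4| = 5.6.
DWL = ½ · t · |ΔQ| = ½ · 3 · 5.6 = €8.4.

Deadweight loss = €8.4 thousand.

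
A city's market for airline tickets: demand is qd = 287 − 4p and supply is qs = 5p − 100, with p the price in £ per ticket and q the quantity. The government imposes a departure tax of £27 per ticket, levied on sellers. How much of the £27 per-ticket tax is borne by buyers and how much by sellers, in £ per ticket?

Buyers bear £15 per ticket; sellers bear £12 per ticket.

Before the tax: set 287 − 4p = 5p − 100 → p* = £43, q* = 115.
With the tax collected from sellers, supply shifts: qs = 5(p − 27) − 100.
New equilibrium: buyers pay £58, sellers receive £31, q = 55. (Wedge: pb − ps = 27.)
Burden on buyers: £15; on sellers: £12. (They sum to £27.)
The less price-elastic side of the market bears the larger share of a per-unit tax.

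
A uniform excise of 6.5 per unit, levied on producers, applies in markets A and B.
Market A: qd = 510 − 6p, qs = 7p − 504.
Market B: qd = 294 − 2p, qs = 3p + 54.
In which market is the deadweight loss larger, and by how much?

Market A, by 42.9.

Market A: pre-tax p* = 78, q* = 42; post-tax q = 21; deadweight loss = 68.25.
Market B: pre-tax p* = 48, q* = 198; post-tax q = 190.2; deadweight loss = 25.35.
Difference: 68.25 vs 25.35 → market A is larger by 42.9.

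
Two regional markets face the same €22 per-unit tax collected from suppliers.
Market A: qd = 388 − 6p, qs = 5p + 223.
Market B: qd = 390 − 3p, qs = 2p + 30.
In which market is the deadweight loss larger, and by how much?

Market A, by €369.6.

Market A: pre-tax p* = €15, q* = 298; post-tax q = 238; deadweight loss = €660.
Market B: pre-tax p* = €72, q* = 174; post-tax q = 147.6; deadweight loss = €290.4.
Difference: €660 vs €290.4 → market A is larger by €369.6.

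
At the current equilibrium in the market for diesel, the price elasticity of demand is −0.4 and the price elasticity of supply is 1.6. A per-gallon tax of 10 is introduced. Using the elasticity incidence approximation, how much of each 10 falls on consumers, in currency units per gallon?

Incidence ratio: consumers' share ≈ εs / (εs + |εd|) = 1.6 / (1.6 + 0.4) = 0.8.
So consumers bear ≈ 0.8 × 10 = 8; suppliers bear 2.

Consumers bear ≈ 8 per gallon.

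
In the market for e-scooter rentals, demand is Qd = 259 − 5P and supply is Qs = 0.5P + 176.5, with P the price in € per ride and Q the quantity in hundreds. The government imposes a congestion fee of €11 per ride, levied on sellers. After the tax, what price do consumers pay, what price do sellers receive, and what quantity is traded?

Before the tax: set 259 − 5P = 0.5P + 176.5 → P* = €15, Q* = 184.
With the tax collected from sellers, supply shifts: Qs = 0.5(P − 11) + 176.5.
Solving gives Q = 179 with consumers paying €16 and sellers receiving €5 (the €11 wedge).

Consumers pay €16; sellers receive €5; quantity = 179.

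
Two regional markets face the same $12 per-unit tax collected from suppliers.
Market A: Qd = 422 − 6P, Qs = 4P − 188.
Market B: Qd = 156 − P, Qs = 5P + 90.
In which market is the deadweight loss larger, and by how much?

Market A, by $112.8.

Market A: pre-tax P* = $61, Q* = 56; post-tax Q = 27.2; deadweight loss = $172.8.
Market B: pre-tax P* = $11, Q* = 145; post-tax Q = 135; deadweight loss = $60.
Difference: $172.8 vs $60 → market A is larger by $112.8.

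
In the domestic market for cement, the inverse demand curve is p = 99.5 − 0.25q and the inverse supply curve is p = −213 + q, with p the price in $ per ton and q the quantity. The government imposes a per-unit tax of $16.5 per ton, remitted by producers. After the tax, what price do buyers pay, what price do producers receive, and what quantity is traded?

Buyers pay $40.3; producers receive $23.8; quantity = 236.8.

Rewrite in direct form: qd = 398 − 4p and qs = p + 213.
Without the tax, 398 − 4p = p + 213 gives 5p = 185, so p* = $37 and q* = 250.
With the tax collected from producers, supply shifts: qs = (p − 16.5) + 213.
New equilibrium: buyers pay $40.3, producers receive $23.8, q = 236.8. (Wedge: pb − ps = 16.5.)
The less price-elastic side of the market bears the larger share of a per-unit tax.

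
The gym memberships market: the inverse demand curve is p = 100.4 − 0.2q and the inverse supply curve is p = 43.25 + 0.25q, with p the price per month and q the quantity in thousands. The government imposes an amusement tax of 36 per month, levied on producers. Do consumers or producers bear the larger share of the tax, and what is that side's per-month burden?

Producers bear the larger share: 20 per month.

Inverting to q(p) form: qd = 502 − 5p; qs = 4p − 173.
Without the tax, 502 − 5p = 4p − 173 gives 9p = 675, so p* = 75 and q* = 127.
With the tax collected from producers, supply shifts: qs = 4(p − 36) − 173.
Solving gives q = 47 with consumers paying 91 and producers receiving 55 (the 36 wedge).
Per-month burden: consumers 16, producers 20.
Producers take the larger share because supply is less price-elastic here (demand slope 5 vs supply slope 4).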